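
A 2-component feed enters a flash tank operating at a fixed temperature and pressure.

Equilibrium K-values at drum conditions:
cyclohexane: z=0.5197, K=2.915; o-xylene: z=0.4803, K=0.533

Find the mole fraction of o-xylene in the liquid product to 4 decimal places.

x_o-xylene = 0.8039

Material balance + equilibrium reduce to Σ zᵢ(Kᵢ−1)/(1+β(Kᵢ−1)) = 0.
Feasibility: ΣzᵢKᵢ = 1.7709, Σzᵢ/Kᵢ = 1.0794 — both > 1, two phases present.
Binary case is linear: z₁(K₁−1)(1+β(K₂−1)) + z₂(K₂−1)(1+β(K₁−1)) = 0
⇒ β = [z₁(K₁−1)+z₂(K₂−1)] / [−(K₁−1)(K₂−1)] = 0.77093/0.89430 = 0.8620
Compositions from xᵢ = zᵢ/(1+β(Kᵢ−1)), yᵢ = Kᵢxᵢ:
  cyclohexane: x = 0.1961, y = 0.5715
  o-xylene: x = 0.8039, y = 0.4285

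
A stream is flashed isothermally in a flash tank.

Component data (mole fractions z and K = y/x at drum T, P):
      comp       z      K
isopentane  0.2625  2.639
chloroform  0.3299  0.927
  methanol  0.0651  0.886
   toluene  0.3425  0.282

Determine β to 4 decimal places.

β = 0.2075

Material balance + equilibrium reduce to Σ zᵢ(Kᵢ−1)/(1+β(Kᵢ−1)) = 0.
Check two-phase: ΣzᵢKᵢ = 1.1528 > 1 and Σzᵢ/Kᵢ = 1.7434 > 1, so g(0) = 0.1528 > 0 and g(1) = -0.7434 < 0.
Iterate (Newton) starting at β = 0.5:
  β = 0.5000: g = -0.18005, g' = -0.6456 → β = 0.2211
  β = 0.2211: g = -0.00862, g' = -0.6321 → β = 0.2075
Converged at β = 0.2075.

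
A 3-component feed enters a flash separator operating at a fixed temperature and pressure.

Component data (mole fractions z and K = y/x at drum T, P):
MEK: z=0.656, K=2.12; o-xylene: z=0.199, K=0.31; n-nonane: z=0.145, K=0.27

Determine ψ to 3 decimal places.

ψ = 0.620

Iterate (Newton) starting at ψ = 0.5:
  ψ = 0.500: g = 0.0946, g' = -0.751 → ψ = 0.626
  ψ = 0.626: g = -0.0048, g' = -0.840 → ψ = 0.620
Converged at ψ = 0.620.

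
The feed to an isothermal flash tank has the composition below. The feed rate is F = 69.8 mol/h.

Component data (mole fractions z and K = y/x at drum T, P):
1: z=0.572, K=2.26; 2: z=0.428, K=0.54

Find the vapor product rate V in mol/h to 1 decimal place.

V = 63.1 mol/h

Material balance + equilibrium reduce to Σ zᵢ(Kᵢ−1)/(1+V/F(Kᵢ−1)) = 0.
g(0) = ΣzᵢKᵢ − 1 = 0.524 and g(1) = 1 − Σzᵢ/Kᵢ = -0.046, so a root lies in (0, 1).
Binary case is linear: z₁(K₁−1)(1+V/F(K₂−1)) + z₂(K₂−1)(1+V/F(K₁−1)) = 0
⇒ V/F = [z₁(K₁−1)+z₂(K₂−1)] / [−(K₁−1)(K₂−1)] = 0.5238/0.5796 = 0.904
Then V = V/F·F = 0.9038·69.8 = 63.1 mol/h and L = F − V = 6.7 mol/h.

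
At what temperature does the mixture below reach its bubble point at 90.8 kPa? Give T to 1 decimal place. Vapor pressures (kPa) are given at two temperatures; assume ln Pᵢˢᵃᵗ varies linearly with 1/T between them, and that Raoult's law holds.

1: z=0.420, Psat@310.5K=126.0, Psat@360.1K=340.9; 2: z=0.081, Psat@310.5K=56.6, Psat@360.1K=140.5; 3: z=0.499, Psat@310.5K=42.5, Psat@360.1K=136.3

Bubble-point temperature: ΣzᵢPᵢˢᵃᵗ(T) = P. Interpolate ln Pᵢˢᵃᵗ = aᵢ + bᵢ/T.
  T = 310.5 K: ΣzᵢPᵢˢᵃᵗ = 78.71 kPa
  T = 360.1 K: ΣzᵢPᵢˢᵃᵗ = 222.57 kPa
  T = 335.3 K: ΣzᵢPᵢˢᵃᵗ = 137.43 kPa
  T = 322.9 K: ΣzᵢPᵢˢᵃᵗ = 105.10 kPa
  T = 316.7 K: ΣzᵢPᵢˢᵃᵗ = 91.21 kPa
  T = 313.6 K: ΣzᵢPᵢˢᵃᵗ = 84.79 kPa
  T = 315.1 K: ΣzᵢPᵢˢᵃᵗ = 87.85 kPa
Interpolating between 315.1 K and 316.7 K gives T ≈ 316.5 K.

T = 316.5 K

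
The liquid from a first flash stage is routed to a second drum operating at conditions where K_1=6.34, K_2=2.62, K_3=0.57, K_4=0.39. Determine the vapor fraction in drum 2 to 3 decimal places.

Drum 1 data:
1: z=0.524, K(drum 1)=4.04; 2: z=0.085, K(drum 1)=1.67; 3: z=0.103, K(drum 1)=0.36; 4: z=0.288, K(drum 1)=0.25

V/F (drum 2) = 0.212

Drum 1:
Iterate (Newton) starting at ψ₁ = 0.59:
  ψ₁ = 0.590: g = 0.1177, g' = -1.270 → ψ₁ = 0.683
  ψ₁ = 0.683: g = -0.0026, g' = -1.343 → ψ₁ = 0.681
Converged at ψ₁ = 0.681.
Drum-1 compositions:
  1: x = 0.171, y = 0.690
  2: x = 0.058, y = 0.097
  3: x = 0.183, y = 0.066
  4: x = 0.588, y = 0.147
Drum-2 feed = drum-1 liquid: z₂ = (0.1707, 0.0584, 0.1825, 0.5884).
Drum 2:
Material balance + equilibrium reduce to Σ zᵢ(Kᵢ−1)/(1+ψ₂(Kᵢ−1)) = 0.
g(0) = ΣzᵢKᵢ − 1 = 0.569 and g(1) = 1 − Σzᵢ/Kᵢ = -0.878, so a root lies in (0, 1).
Iterate (Newton) starting at ψ₂ = 0.35:
  ψ₂ = 0.350: g = -0.1706, g' = -1.055 → ψ₂ = 0.188
  ψ₂ = 0.188: g = 0.0363, g' = -1.620 → ψ₂ = 0.211
  ψ₂ = 0.211: g = 0.0015, g' = -1.493 → ψ₂ = 0.212
Converged at ψ₂ = 0.212.
  1: x = 0.080, y = 0.508
  2: x = 0.043, y = 0.114
  3: x = 0.201, y = 0.114
  4: x = 0.676, y = 0.263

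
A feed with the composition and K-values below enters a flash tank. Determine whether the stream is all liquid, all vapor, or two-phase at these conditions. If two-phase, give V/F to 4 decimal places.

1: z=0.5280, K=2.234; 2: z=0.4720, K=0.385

ΣzᵢKᵢ = 1.3613; Σzᵢ/Kᵢ = 1.4623.
Both exceed 1, so a two-phase solution exists.
Material balance + equilibrium reduce to Σ zᵢ(Kᵢ−1)/(1+ψ(Kᵢ−1)) = 0.
Binary case is linear: z₁(K₁−1)(1+ψ(K₂−1)) + z₂(K₂−1)(1+ψ(K₁−1)) = 0
⇒ ψ = [z₁(K₁−1)+z₂(K₂−1)] / [−(K₁−1)(K₂−1)] = 0.36127/0.75891 = 0.4760

two-phase, V/F = 0.4760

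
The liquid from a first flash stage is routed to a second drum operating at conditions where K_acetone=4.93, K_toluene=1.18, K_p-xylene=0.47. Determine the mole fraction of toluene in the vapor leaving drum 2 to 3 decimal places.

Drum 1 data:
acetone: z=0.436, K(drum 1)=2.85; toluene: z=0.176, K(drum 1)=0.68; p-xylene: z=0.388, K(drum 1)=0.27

y_toluene (drum 2) = 0.220

Drum 1:
Newton iteration, ψ₁⁰ = 0.39:
  ψ₁ = 0.390: g = 0.0082, g' = -0.931 → ψ₁ = 0.399
Converged at ψ₁ = 0.399.
Drum-1 compositions:
  acetone: x = 0.251, y = 0.715
  toluene: x = 0.202, y = 0.137
  p-xylene: x = 0.547, y = 0.148
Drum-2 feed = drum-1 liquid: z₂ = (0.2509, 0.2017, 0.5474).
Drum 2:
Rachford–Rice: g(ψ₂) = Σ zᵢ(Kᵢ−1)/(1+ψ₂(Kᵢ−1)) = 0.
g(0) = ΣzᵢKᵢ − 1 = 0.732 and g(1) = 1 − Σzᵢ/Kᵢ = -0.386, so a root lies in (0, 1).
Newton iteration, ψ₂⁰ = 0.5:
  ψ₂ = 0.500: g = -0.0288, g' = -0.731 → ψ₂ = 0.461
Converged at ψ₂ = 0.461.
  acetone: x = 0.089, y = 0.440
  toluene: x = 0.186, y = 0.220
  p-xylene: x = 0.725, y = 0.341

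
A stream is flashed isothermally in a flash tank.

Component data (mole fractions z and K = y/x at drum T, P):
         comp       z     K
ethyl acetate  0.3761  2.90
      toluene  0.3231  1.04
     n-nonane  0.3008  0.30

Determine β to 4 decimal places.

Newton–Raphson from β = 0.5:
  β = 0.5000: g = 0.05519, g' = -0.7064 → β = 0.5781
  β = 0.5781: g = -0.00053, g' = -0.7247 → β = 0.5774
Converged at β = 0.5774.

β = 0.5774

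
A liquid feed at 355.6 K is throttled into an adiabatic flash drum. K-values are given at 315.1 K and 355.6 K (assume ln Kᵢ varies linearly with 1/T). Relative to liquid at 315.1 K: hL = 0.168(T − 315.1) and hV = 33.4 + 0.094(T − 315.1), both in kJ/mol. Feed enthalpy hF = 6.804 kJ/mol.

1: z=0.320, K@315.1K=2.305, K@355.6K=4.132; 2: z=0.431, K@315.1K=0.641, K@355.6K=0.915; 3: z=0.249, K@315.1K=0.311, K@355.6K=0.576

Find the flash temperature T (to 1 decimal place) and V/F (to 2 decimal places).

Adiabatic flash: solve Rachford–Rice at each trial T, then check hF = ψ·hV(T) + (1−ψ)·hL(T).
  T = 315.1 K: K = (2.305, 0.641, 0.311), RR gives ψ = 0.140, H_out = 4.693 kJ/mol
  T = 355.6 K: K = (4.132, 0.915, 0.576), RR gives ψ = 1.000, H_out = 37.207 kJ/mol
  T = 335.4 K: K = (3.143, 0.774, 0.432), RR gives ψ = 0.546, H_out = 20.820 kJ/mol
  T = 325.2 K: K = (2.703, 0.706, 0.368), RR gives ψ = 0.347, H_out = 13.025 kJ/mol
  T = 320.1 K: K = (2.497, 0.673, 0.338), RR gives ψ = 0.246, H_out = 8.973 kJ/mol
  T = 317.6 K: K = (2.400, 0.657, 0.325), RR gives ψ = 0.195, H_out = 6.883 kJ/mol
  T = 316.4 K: K = (2.354, 0.649, 0.318), RR gives ψ = 0.169, H_out = 5.846 kJ/mol
Linear interpolation between T = 316.4 (H_out = 5.846) and T = 317.6 (H_out = 6.883) on hF = 6.804 gives T ≈ 317.5 K, at which ψ = 0.19.

T = 317.5 K, V/F = 0.19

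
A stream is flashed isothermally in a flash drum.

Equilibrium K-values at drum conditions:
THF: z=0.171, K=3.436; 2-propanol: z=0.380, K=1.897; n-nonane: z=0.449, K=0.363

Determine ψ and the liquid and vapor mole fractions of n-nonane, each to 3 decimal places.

Rachford–Rice: g(ψ) = Σ zᵢ(Kᵢ−1)/(1+ψ(Kᵢ−1)) = 0.
Check two-phase: ΣzᵢKᵢ = 1.471 > 1 and Σzᵢ/Kᵢ = 1.487 > 1, so g(0) = 0.471 > 0 and g(1) = -0.487 < 0.
Newton–Raphson from ψ = 0.36:
  ψ = 0.360: g = 0.1085, g' = -0.769 → ψ = 0.501
  ψ = 0.501: g = 0.0027, g' = -0.744 → ψ = 0.505
Converged at ψ = 0.505.
Compositions from xᵢ = zᵢ/(1+ψ(Kᵢ−1)), yᵢ = Kᵢxᵢ:
  THF: x = 0.077, y = 0.264
  2-propanol: x = 0.262, y = 0.496
  n-nonane: x = 0.662, y = 0.240

ψ = 0.505, x_n-nonane = 0.662, y_n-nonane = 0.240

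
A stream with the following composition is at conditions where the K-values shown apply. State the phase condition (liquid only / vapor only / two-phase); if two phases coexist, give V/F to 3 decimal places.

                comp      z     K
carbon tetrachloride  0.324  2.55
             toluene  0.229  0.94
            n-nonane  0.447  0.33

ΣzᵢKᵢ = 1.189; Σzᵢ/Kᵢ = 1.725.
Both exceed 1, so a two-phase solution exists.
Newton–Raphson from ψ = 0.5:
  ψ = 0.500: g = -0.1816, g' = -0.702 → ψ = 0.241
  ψ = 0.241: g = -0.0056, g' = -0.699 → ψ = 0.233
Converged at ψ = 0.233.

two-phase, V/F = 0.233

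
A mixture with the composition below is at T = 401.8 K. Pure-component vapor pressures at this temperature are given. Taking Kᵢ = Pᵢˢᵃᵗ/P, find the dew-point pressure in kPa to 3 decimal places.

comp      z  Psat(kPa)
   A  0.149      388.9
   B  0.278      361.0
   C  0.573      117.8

At the dew point ψ → 1, so Σzᵢ/Kᵢ = 1 with Kᵢ = Pᵢˢᵃᵗ/P ⇒ 1/P = Σzᵢ/Pᵢˢᵃᵗ.
1/P = 0.149/388.9 + 0.278/361.0 + 0.573/117.8 = 0.006017 ⇒ P = 166.185 kPa

Pdew = 166.185 kPa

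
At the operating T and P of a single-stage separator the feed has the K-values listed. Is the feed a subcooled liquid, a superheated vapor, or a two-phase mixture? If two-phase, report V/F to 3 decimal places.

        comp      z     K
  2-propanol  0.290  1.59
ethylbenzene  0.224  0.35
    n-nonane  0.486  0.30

subcooled liquid

ΣzᵢKᵢ = 0.685; Σzᵢ/Kᵢ = 2.442.
Since ΣzᵢKᵢ < 1 the mixture is below its bubble point — single liquid phase.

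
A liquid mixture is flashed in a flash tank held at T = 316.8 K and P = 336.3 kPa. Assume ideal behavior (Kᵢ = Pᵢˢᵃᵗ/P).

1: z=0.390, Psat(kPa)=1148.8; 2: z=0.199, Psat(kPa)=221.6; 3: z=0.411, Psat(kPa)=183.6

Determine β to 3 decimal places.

Raoult's law: Kᵢ = Pᵢˢᵃᵗ/P = Pᵢˢᵃᵗ/336.3.
  K_1 = 1148.8/336.3 = 3.41600, K_2 = 221.6/336.3 = 0.65894, K_3 = 183.6/336.3 = 0.54594
Let β = V/F and solve Σ zᵢ(Kᵢ−1)/(1+β(Kᵢ−1)) = 0.
Feasibility: ΣzᵢKᵢ = 1.688, Σzᵢ/Kᵢ = 1.169 — both > 1, two phases present.
Newton iteration, β⁰ = 0.52:
  β = 0.520: g = 0.0908, g' = -0.627 → β = 0.665
  β = 0.665: g = 0.0064, g' = -0.548 → β = 0.677
Converged at β = 0.677.

β = 0.677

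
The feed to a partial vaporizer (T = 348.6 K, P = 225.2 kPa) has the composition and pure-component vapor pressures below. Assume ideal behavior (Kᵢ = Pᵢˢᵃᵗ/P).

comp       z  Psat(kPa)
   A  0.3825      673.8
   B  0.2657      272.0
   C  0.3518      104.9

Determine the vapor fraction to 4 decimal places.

ψ = 0.8238

Raoult's law: Kᵢ = Pᵢˢᵃᵗ/P = Pᵢˢᵃᵗ/225.2.
  K_A = 673.8/225.2 = 2.992007, K_B = 272.0/225.2 = 1.207815, K_C = 104.9/225.2 = 0.465808
Material balance + equilibrium reduce to Σ zᵢ(Kᵢ−1)/(1+ψ(Kᵢ−1)) = 0.
Check two-phase: ΣzᵢKᵢ = 1.6292 > 1 and Σzᵢ/Kᵢ = 1.1031 > 1, so g(0) = 0.6292 > 0 and g(1) = -0.1031 < 0.
Iterate (Newton) starting at ψ = 0.64:
  ψ = 0.6400: g = 0.09812, g' = -0.5340 → ψ = 0.8237
  ψ = 0.8237: g = 0.00006, g' = -0.5462 → ψ = 0.8238
Converged at ψ = 0.8238.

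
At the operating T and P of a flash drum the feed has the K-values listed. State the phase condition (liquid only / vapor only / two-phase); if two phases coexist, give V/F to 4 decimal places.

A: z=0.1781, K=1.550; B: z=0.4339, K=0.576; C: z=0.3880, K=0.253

liquid only

ΣzᵢKᵢ = 0.6241; Σzᵢ/Kᵢ = 2.4018.
Since ΣzᵢKᵢ < 1 the mixture is below its bubble point — single liquid phase.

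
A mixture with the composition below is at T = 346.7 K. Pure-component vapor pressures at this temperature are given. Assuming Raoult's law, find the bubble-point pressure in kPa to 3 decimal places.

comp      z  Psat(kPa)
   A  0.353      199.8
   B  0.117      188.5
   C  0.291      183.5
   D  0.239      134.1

At the bubble point ψ → 0, so ΣzᵢKᵢ = 1 with Kᵢ = Pᵢˢᵃᵗ/P ⇒ P = ΣzᵢPᵢˢᵃᵗ.
P = 0.353·199.8 + 0.117·188.5 + 0.291·183.5 + 0.239·134.1 = 178.032 kPa

Pbub = 178.032 kPa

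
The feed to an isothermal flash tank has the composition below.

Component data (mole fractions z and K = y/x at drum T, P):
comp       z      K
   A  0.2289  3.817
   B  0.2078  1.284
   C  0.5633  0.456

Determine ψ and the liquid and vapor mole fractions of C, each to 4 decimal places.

ψ = 0.3498, x_C = 0.6957, y_C = 0.3172

Newton iteration, ψ⁰ = 0.59:
  ψ = 0.5900: g = -0.15851, g' = -0.6302 → ψ = 0.3385
  ψ = 0.3385: g = 0.00834, g' = -0.7404 → ψ = 0.3497
  ψ = 0.3497: g = 0.00006, g' = -0.7290 → ψ = 0.3498
Converged at ψ = 0.3498.
Compositions from xᵢ = zᵢ/(1+ψ(Kᵢ−1)), yᵢ = Kᵢxᵢ:
  A: x = 0.1153, y = 0.4401
  B: x = 0.1890, y = 0.2427
  C: x = 0.6957, y = 0.3172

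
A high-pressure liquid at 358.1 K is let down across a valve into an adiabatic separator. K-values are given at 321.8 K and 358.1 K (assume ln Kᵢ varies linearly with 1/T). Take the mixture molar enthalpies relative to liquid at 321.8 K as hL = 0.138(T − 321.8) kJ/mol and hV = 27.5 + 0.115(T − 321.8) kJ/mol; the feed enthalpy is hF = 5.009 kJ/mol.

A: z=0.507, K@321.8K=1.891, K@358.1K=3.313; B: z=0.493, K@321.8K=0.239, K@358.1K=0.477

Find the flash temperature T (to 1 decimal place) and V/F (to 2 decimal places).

T = 324.3 K, V/F = 0.17

Adiabatic flash: solve Rachford–Rice at each trial T, then check hF = ψ·hV(T) + (1−ψ)·hL(T).
  T = 321.8 K: K = (1.891, 0.239), RR gives ψ = 0.113, H_out = 3.105 kJ/mol
  T = 358.1 K: K = (3.313, 0.477), RR gives ψ = 0.756, H_out = 25.175 kJ/mol
  T = 340.0 K: K = (2.543, 0.344), RR gives ψ = 0.454, H_out = 14.796 kJ/mol
  T = 330.9 K: K = (2.202, 0.288), RR gives ψ = 0.302, H_out = 9.501 kJ/mol
  T = 326.4 K: K = (2.044, 0.263), RR gives ψ = 0.216, H_out = 6.550 kJ/mol
  T = 324.1 K: K = (1.967, 0.251), RR gives ψ = 0.167, H_out = 4.895 kJ/mol
Linear interpolation between T = 324.1 (H_out = 4.895) and T = 326.4 (H_out = 6.550) on hF = 5.009 gives T ≈ 324.3 K, at which ψ = 0.17.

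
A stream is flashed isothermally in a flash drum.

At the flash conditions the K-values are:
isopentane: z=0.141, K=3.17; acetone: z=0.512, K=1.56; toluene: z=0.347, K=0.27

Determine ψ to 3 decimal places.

Rachford–Rice: g(ψ) = Σ zᵢ(Kᵢ−1)/(1+ψ(Kᵢ−1)) = 0.
Check two-phase: ΣzᵢKᵢ = 1.339 > 1 and Σzᵢ/Kᵢ = 1.658 > 1, so g(0) = 0.339 > 0 and g(1) = -0.658 < 0.
Iterate (Newton) starting at ψ = 0.5:
  ψ = 0.500: g = -0.0282, g' = -0.709 → ψ = 0.460
Converged at ψ = 0.460.

ψ = 0.460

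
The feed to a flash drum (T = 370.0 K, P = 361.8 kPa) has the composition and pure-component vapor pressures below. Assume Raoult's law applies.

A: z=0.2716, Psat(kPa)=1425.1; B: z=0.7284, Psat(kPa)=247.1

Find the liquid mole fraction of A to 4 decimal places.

Raoult's law: Kᵢ = Pᵢˢᵃᵗ/P = Pᵢˢᵃᵗ/361.8.
  K_A = 1425.1/361.8 = 3.938917, K_B = 247.1/361.8 = 0.682974
Binary case is linear: z₁(K₁−1)(1+β(K₂−1)) + z₂(K₂−1)(1+β(K₁−1)) = 0
⇒ β = [z₁(K₁−1)+z₂(K₂−1)] / [−(K₁−1)(K₂−1)] = 0.56729/0.93171 = 0.6089
Compositions from xᵢ = zᵢ/(1+β(Kᵢ−1)), yᵢ = Kᵢxᵢ:
  A: x = 0.0974, y = 0.3835
  B: x = 0.9026, y = 0.6165

x_A = 0.0974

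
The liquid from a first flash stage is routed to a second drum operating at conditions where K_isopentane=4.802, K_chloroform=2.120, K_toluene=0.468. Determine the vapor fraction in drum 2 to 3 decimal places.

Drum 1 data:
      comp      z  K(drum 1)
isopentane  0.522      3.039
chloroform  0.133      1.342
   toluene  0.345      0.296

Drum 1:
Let ψ₁ = V/F and solve Σ zᵢ(Kᵢ−1)/(1+ψ₁(Kᵢ−1)) = 0.
g(0) = ΣzᵢKᵢ − 1 = 0.867 and g(1) = 1 − Σzᵢ/Kᵢ = -0.436, so a root lies in (0, 1).
Newton–Raphson from ψ₁ = 0.35:
  ψ₁ = 0.350: g = 0.3394, g' = -1.053 → ψ₁ = 0.672
  ψ₁ = 0.672: g = 0.0246, g' = -1.013 → ψ₁ = 0.697
  ψ₁ = 0.697: g = -0.0003, g' = -1.039 → ψ₁ = 0.696
Converged at ψ₁ = 0.696.
Drum-1 compositions:
  isopentane: x = 0.216, y = 0.655
  chloroform: x = 0.107, y = 0.144
  toluene: x = 0.677, y = 0.200
Drum-2 feed = drum-1 liquid: z₂ = (0.2157, 0.1074, 0.6769).
Drum 2:
Material balance + equilibrium reduce to Σ zᵢ(Kᵢ−1)/(1+ψ₂(Kᵢ−1)) = 0.
Check two-phase: ΣzᵢKᵢ = 1.580 > 1 and Σzᵢ/Kᵢ = 1.542 > 1, so g(0) = 0.580 > 0 and g(1) = -0.542 < 0.
Newton–Raphson from ψ₂ = 0.46:
  ψ₂ = 0.460: g = -0.0991, g' = -0.807 → ψ₂ = 0.337
  ψ₂ = 0.337: g = 0.0078, g' = -0.954 → ψ₂ = 0.345
Converged at ψ₂ = 0.345.
  isopentane: x = 0.093, y = 0.448
  chloroform: x = 0.077, y = 0.164
  toluene: x = 0.829, y = 0.388

V/F (drum 2) = 0.345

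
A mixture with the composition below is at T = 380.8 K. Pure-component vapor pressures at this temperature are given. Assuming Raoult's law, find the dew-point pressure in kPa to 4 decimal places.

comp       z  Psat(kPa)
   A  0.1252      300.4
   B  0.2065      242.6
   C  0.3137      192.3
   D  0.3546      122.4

At the dew point ψ → 1, so Σzᵢ/Kᵢ = 1 with Kᵢ = Pᵢˢᵃᵗ/P ⇒ 1/P = Σzᵢ/Pᵢˢᵃᵗ.
1/P = 0.1252/300.4 + 0.2065/242.6 + 0.3137/192.3 + 0.3546/122.4 = 0.0057963 ⇒ P = 172.5227 kPa

Pdew = 172.5227 kPa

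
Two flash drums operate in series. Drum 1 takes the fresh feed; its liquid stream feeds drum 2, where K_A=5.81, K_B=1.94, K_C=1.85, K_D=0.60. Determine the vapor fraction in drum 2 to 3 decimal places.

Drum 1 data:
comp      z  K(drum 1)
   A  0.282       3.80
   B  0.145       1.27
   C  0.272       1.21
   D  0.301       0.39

Drum 1:
Let ψ₁ = V/F and solve Σ zᵢ(Kᵢ−1)/(1+ψ₁(Kᵢ−1)) = 0.
Check two-phase: ΣzᵢKᵢ = 1.702 > 1 and Σzᵢ/Kᵢ = 1.185 > 1, so g(0) = 0.702 > 0 and g(1) = -0.185 < 0.
Iterate (Newton) starting at ψ₁ = 0.42:
  ψ₁ = 0.420: g = 0.2037, g' = -0.688 → ψ₁ = 0.716
  ψ₁ = 0.716: g = 0.0192, g' = -0.614 → ψ₁ = 0.747
Converged at ψ₁ = 0.747.
Drum-1 compositions:
  A: x = 0.091, y = 0.347
  B: x = 0.121, y = 0.153
  C: x = 0.235, y = 0.284
  D: x = 0.553, y = 0.216
Drum-2 feed = drum-1 liquid: z₂ = (0.0912, 0.1207, 0.2351, 0.5530).
Drum 2:
Material balance + equilibrium reduce to Σ zᵢ(Kᵢ−1)/(1+ψ₂(Kᵢ−1)) = 0.
g(0) = ΣzᵢKᵢ − 1 = 0.531 and g(1) = 1 − Σzᵢ/Kᵢ = -0.127, so a root lies in (0, 1).
Iterate (Newton) starting at ψ₂ = 0.5:
  ψ₂ = 0.500: g = 0.0697, g' = -0.453 → ψ₂ = 0.654
  ψ₂ = 0.654: g = 0.0050, g' = -0.396 → ψ₂ = 0.666
  ψ₂ = 0.666: g = 0.0000, g' = -0.393 → ψ₂ = 0.667
Converged at ψ₂ = 0.667.
  A: x = 0.022, y = 0.126
  B: x = 0.074, y = 0.144
  C: x = 0.150, y = 0.278
  D: x = 0.754, y = 0.452

V/F (drum 2) = 0.667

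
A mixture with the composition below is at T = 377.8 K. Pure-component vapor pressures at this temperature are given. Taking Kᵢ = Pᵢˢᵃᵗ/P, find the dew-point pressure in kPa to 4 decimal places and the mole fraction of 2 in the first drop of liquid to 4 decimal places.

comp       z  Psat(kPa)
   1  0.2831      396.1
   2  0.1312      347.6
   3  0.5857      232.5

At the dew point ψ → 1, so Σzᵢ/Kᵢ = 1 with Kᵢ = Pᵢˢᵃᵗ/P ⇒ 1/P = Σzᵢ/Pᵢˢᵃᵗ.
1/P = 0.2831/396.1 + 0.1312/347.6 + 0.5857/232.5 = 0.0036113 ⇒ P = 276.9083 kPa
xᵢ = zᵢP/Pᵢˢᵃᵗ ⇒ x_2 = 0.1312·276.9083/347.6 = 0.1045

Pdew = 276.9083 kPa, x_2 = 0.1045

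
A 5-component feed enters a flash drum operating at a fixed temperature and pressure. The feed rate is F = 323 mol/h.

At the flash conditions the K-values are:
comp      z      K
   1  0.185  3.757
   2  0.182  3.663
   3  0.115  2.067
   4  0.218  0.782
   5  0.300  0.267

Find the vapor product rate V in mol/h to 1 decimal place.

V = 195.9 mol/h

Let ψ = V/F and solve Σ zᵢ(Kᵢ−1)/(1+ψ(Kᵢ−1)) = 0.
Feasibility: ΣzᵢKᵢ = 1.850, Σzᵢ/Kᵢ = 1.557 — both > 1, two phases present.
Newton–Raphson from ψ = 0.5:
  ψ = 0.500: g = 0.1019, g' = -0.956 → ψ = 0.607
Converged at ψ = 0.607.
Then V = ψ·F = 0.6065·323 = 195.9 mol/h and L = F − V = 127.1 mol/h.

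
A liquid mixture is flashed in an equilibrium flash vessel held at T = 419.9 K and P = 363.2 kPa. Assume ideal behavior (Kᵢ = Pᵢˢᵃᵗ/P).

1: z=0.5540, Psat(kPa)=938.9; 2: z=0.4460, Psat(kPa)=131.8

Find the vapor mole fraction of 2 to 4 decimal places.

Raoult's law: Kᵢ = Pᵢˢᵃᵗ/P = Pᵢˢᵃᵗ/363.2.
  K_1 = 938.9/363.2 = 2.585077, K_2 = 131.8/363.2 = 0.362885
Rachford–Rice: g(V/F) = Σ zᵢ(Kᵢ−1)/(1+V/F(Kᵢ−1)) = 0.
Feasibility: ΣzᵢKᵢ = 1.5940, Σzᵢ/Kᵢ = 1.4433 — both > 1, two phases present.
Binary case is linear: z₁(K₁−1)(1+V/F(K₂−1)) + z₂(K₂−1)(1+V/F(K₁−1)) = 0
⇒ V/F = [z₁(K₁−1)+z₂(K₂−1)] / [−(K₁−1)(K₂−1)] = 0.59398/1.00988 = 0.5882
Compositions from xᵢ = zᵢ/(1+V/F(Kᵢ−1)), yᵢ = Kᵢxᵢ:
  1: x = 0.2867, y = 0.7412
  2: x = 0.7133, y = 0.2588

y_2 = 0.2588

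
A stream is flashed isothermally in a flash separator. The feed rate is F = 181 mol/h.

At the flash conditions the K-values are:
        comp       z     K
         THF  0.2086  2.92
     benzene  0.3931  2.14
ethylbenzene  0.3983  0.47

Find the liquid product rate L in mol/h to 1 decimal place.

Iterate (Newton) starting at β = 0.5:
  β = 0.5000: g = 0.20257, g' = -0.6145 → β = 0.8296
  β = 0.8296: g = 0.00801, g' = -0.6057 → β = 0.8429
  β = 0.8429: g = -0.00003, g' = -0.6105 → β = 0.8428
Converged at β = 0.8428.
Then V = β·F = 0.8428·181 = 152.5 mol/h and L = F − V = 28.5 mol/h.

L = 28.5 mol/h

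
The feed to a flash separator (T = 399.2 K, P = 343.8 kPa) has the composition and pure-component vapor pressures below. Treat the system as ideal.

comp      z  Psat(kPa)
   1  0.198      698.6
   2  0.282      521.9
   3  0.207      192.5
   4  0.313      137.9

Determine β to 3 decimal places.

Raoult's law: Kᵢ = Pᵢˢᵃᵗ/P = Pᵢˢᵃᵗ/343.8.
  K_1 = 698.6/343.8 = 2.03200, K_2 = 521.9/343.8 = 1.51803, K_3 = 192.5/343.8 = 0.55992, K_4 = 137.9/343.8 = 0.40111
Newton iteration, β⁰ = 0.5:
  β = 0.500: g = -0.1336, g' = -0.434 → β = 0.192
  β = 0.192: g = -0.0080, g' = -0.401 → β = 0.172
Converged at β = 0.172.

β = 0.172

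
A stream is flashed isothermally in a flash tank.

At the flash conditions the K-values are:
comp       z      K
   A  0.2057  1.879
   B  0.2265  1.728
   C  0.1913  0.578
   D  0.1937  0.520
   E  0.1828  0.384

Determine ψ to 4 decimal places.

ψ = 0.1449

Rachford–Rice: g(ψ) = Σ zᵢ(Kᵢ−1)/(1+ψ(Kᵢ−1)) = 0.
Check two-phase: ΣzᵢKᵢ = 1.0594 > 1 and Σzᵢ/Kᵢ = 1.4201 > 1, so g(0) = 0.0594 > 0 and g(1) = -0.4201 < 0.
Iterate (Newton) starting at ψ = 0.5:
  ψ = 0.5000: g = -0.14088, g' = -0.4181 → ψ = 0.1630
  ψ = 0.1630: g = -0.00718, g' = -0.3950 → ψ = 0.1448
  ψ = 0.1448: g = 0.00002, g' = -0.3971 → ψ = 0.1449
Converged at ψ = 0.1449.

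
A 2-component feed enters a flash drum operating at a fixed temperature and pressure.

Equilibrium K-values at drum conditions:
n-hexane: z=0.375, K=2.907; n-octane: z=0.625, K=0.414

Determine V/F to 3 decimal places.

V/F = 0.312

Rachford–Rice: g(V/F) = Σ zᵢ(Kᵢ−1)/(1+V/F(Kᵢ−1)) = 0.
Check two-phase: ΣzᵢKᵢ = 1.349 > 1 and Σzᵢ/Kᵢ = 1.639 > 1, so g(0) = 0.349 > 0 and g(1) = -0.639 < 0.
Binary case is linear: z₁(K₁−1)(1+V/F(K₂−1)) + z₂(K₂−1)(1+V/F(K₁−1)) = 0
⇒ V/F = [z₁(K₁−1)+z₂(K₂−1)] / [−(K₁−1)(K₂−1)] = 0.3489/1.1175 = 0.312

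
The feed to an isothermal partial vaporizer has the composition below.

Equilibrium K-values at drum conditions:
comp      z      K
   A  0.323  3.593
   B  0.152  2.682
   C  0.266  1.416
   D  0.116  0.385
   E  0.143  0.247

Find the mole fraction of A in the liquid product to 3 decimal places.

x_A = 0.101

Newton iteration, β⁰ = 0.5:
  β = 0.500: g = 0.3195, g' = -0.870 → β = 0.867
  β = 0.867: g = -0.0199, g' = -1.176 → β = 0.850
Converged at β = 0.850.
Compositions from xᵢ = zᵢ/(1+β(Kᵢ−1)), yᵢ = Kᵢxᵢ:
  A: x = 0.101, y = 0.362
  B: x = 0.063, y = 0.168
  C: x = 0.197, y = 0.278
  D: x = 0.243, y = 0.094
  E: x = 0.397, y = 0.098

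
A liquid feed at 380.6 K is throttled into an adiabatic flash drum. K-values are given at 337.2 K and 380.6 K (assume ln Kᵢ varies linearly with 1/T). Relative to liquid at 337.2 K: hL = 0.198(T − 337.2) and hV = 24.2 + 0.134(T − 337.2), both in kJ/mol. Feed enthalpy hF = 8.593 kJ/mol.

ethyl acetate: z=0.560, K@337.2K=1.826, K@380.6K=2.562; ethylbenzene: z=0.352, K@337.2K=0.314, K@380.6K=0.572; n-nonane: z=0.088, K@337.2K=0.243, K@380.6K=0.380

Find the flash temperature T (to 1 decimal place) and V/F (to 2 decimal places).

Adiabatic flash: solve Rachford–Rice at each trial T, then check hF = ψ·hV(T) + (1−ψ)·hL(T).
  T = 337.2 K: K = (1.826, 0.314, 0.243), RR gives ψ = 0.267, H_out = 6.456 kJ/mol
  T = 380.6 K: K = (2.562, 0.572, 0.380), RR gives ψ = 0.892, H_out = 27.692 kJ/mol
  T = 358.9 K: K = (2.185, 0.432, 0.308), RR gives ψ = 0.569, H_out = 17.283 kJ/mol
  T = 348.0 K: K = (2.002, 0.370, 0.274), RR gives ψ = 0.422, H_out = 12.064 kJ/mol
  T = 342.6 K: K = (1.914, 0.341, 0.258), RR gives ψ = 0.347, H_out = 9.344 kJ/mol
  T = 339.9 K: K = (1.870, 0.327, 0.251), RR gives ψ = 0.308, H_out = 7.925 kJ/mol
  T = 341.2 K: K = (1.891, 0.334, 0.254), RR gives ψ = 0.327, H_out = 8.614 kJ/mol
Linear interpolation between T = 339.9 (H_out = 7.925) and T = 341.2 (H_out = 8.614) on hF = 8.593 gives T ≈ 341.2 K, at which ψ = 0.33.

T = 341.2 K, V/F = 0.33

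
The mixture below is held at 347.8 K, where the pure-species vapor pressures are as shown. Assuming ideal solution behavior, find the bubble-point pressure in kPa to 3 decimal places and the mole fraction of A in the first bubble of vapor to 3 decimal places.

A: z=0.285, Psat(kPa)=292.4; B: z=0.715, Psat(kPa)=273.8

At the bubble point ψ → 0, so ΣzᵢKᵢ = 1 with Kᵢ = Pᵢˢᵃᵗ/P ⇒ P = ΣzᵢPᵢˢᵃᵗ.
P = 0.285·292.4 + 0.715·273.8 = 279.101 kPa
yᵢ = zᵢPᵢˢᵃᵗ/P ⇒ y_A = 0.285·292.4/279.101 = 0.299

Pbub = 279.101 kPa, y_A = 0.299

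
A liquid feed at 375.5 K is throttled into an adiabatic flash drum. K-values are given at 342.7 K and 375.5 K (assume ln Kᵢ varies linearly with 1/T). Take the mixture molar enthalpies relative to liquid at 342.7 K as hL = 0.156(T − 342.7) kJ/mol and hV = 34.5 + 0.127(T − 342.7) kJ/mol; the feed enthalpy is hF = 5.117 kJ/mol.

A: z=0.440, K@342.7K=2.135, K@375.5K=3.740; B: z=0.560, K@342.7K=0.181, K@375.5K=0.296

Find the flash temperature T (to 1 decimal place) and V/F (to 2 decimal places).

T = 347.5 K, V/F = 0.13

Adiabatic flash: solve Rachford–Rice at each trial T, then check hF = ψ·hV(T) + (1−ψ)·hL(T).
  T = 342.7 K: K = (2.135, 0.181), RR gives ψ = 0.044, H_out = 1.513 kJ/mol
  T = 375.5 K: K = (3.740, 0.296), RR gives ψ = 0.421, H_out = 19.228 kJ/mol
  T = 359.1 K: K = (2.862, 0.234), RR gives ψ = 0.274, H_out = 11.872 kJ/mol
  T = 350.9 K: K = (2.480, 0.206), RR gives ψ = 0.176, H_out = 7.317 kJ/mol
  T = 346.8 K: K = (2.303, 0.193), RR gives ψ = 0.116, H_out = 4.623 kJ/mol
  T = 348.9 K: K = (2.393, 0.200), RR gives ψ = 0.148, H_out = 6.047 kJ/mol
Linear interpolation between T = 346.8 (H_out = 4.623) and T = 348.9 (H_out = 6.047) on hF = 5.117 gives T ≈ 347.5 K, at which ψ = 0.13.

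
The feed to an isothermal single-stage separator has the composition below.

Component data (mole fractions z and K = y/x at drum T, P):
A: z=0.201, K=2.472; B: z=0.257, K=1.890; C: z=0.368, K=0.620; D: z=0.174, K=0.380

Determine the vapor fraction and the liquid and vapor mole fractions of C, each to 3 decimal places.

Let ψ = V/F and solve Σ zᵢ(Kᵢ−1)/(1+ψ(Kᵢ−1)) = 0.
Feasibility: ΣzᵢKᵢ = 1.277, Σzᵢ/Kᵢ = 1.269 — both > 1, two phases present.
Iterate (Newton) starting at ψ = 0.46:
  ψ = 0.460: g = 0.0183, g' = -0.466 → ψ = 0.499
Converged at ψ = 0.499.
Compositions from xᵢ = zᵢ/(1+ψ(Kᵢ−1)), yᵢ = Kᵢxᵢ:
  A: x = 0.116, y = 0.286
  B: x = 0.178, y = 0.336
  C: x = 0.454, y = 0.282
  D: x = 0.252, y = 0.096

ψ = 0.499, x_C = 0.454, y_C = 0.282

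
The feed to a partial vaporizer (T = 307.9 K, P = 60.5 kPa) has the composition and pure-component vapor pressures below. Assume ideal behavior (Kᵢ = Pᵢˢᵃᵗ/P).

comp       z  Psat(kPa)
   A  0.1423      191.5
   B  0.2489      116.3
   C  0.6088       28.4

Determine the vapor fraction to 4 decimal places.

ψ = 0.2719

Raoult's law: Kᵢ = Pᵢˢᵃᵗ/P = Pᵢˢᵃᵗ/60.5.
  K_A = 191.5/60.5 = 3.165289, K_B = 116.3/60.5 = 1.922314, K_C = 28.4/60.5 = 0.469421
Let ψ = V/F and solve Σ zᵢ(Kᵢ−1)/(1+ψ(Kᵢ−1)) = 0.
Feasibility: ΣzᵢKᵢ = 1.2147, Σzᵢ/Kᵢ = 1.4714 — both > 1, two phases present.
Newton–Raphson from ψ = 0.44:
  ψ = 0.4400: g = -0.10031, g' = -0.5738 → ψ = 0.2652
  ψ = 0.2652: g = 0.00428, g' = -0.6380 → ψ = 0.2719
Converged at ψ = 0.2719.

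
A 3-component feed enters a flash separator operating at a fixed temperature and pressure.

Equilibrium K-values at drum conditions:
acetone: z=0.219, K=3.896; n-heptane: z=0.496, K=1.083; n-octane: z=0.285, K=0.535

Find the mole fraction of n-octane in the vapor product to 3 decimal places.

y_n-octane = 0.254

Rachford–Rice: g(ψ) = Σ zᵢ(Kᵢ−1)/(1+ψ(Kᵢ−1)) = 0.
g(0) = ΣzᵢKᵢ − 1 = 0.543 and g(1) = 1 − Σzᵢ/Kᵢ = -0.047, so a root lies in (0, 1).
Newton–Raphson from ψ = 0.52:
  ψ = 0.520: g = 0.1178, g' = -0.403 → ψ = 0.812
  ψ = 0.812: g = 0.0148, g' = -0.326 → ψ = 0.858
Converged at ψ = 0.858.
Compositions from xᵢ = zᵢ/(1+ψ(Kᵢ−1)), yᵢ = Kᵢxᵢ:
  acetone: x = 0.063, y = 0.245
  n-heptane: x = 0.463, y = 0.501
  n-octane: x = 0.474, y = 0.254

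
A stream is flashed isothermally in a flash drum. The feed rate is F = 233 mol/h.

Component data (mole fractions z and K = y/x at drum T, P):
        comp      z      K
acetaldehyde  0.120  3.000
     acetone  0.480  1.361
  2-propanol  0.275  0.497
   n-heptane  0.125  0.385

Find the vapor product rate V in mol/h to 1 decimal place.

Material balance + equilibrium reduce to Σ zᵢ(Kᵢ−1)/(1+β(Kᵢ−1)) = 0.
Check two-phase: ΣzᵢKᵢ = 1.198 > 1 and Σzᵢ/Kᵢ = 1.271 > 1, so g(0) = 0.198 > 0 and g(1) = -0.271 < 0.
Newton–Raphson from β = 0.62:
  β = 0.620: g = -0.0765, g' = -0.408 → β = 0.432
  β = 0.432: g = -0.0029, g' = -0.386 → β = 0.425
Converged at β = 0.425.
Then V = β·F = 0.4249·233 = 99.0 mol/h and L = F − V = 134.0 mol/h.

V = 99.0 mol/h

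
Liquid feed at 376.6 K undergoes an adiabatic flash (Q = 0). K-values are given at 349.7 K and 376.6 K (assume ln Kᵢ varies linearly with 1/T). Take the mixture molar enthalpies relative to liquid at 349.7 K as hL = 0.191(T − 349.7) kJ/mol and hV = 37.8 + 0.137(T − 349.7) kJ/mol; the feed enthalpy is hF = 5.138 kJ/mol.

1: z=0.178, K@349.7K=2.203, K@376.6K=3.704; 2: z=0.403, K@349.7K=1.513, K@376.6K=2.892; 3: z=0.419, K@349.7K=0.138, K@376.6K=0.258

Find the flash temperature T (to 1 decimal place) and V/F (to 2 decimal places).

T = 351.0 K, V/F = 0.13

Adiabatic flash: solve Rachford–Rice at each trial T, then check hF = ψ·hV(T) + (1−ψ)·hL(T).
  T = 349.7 K: K = (2.203, 1.513, 0.138), RR gives ψ = 0.089, H_out = 3.361 kJ/mol
  T = 376.6 K: K = (3.704, 2.892, 0.258), RR gives ψ = 0.584, H_out = 26.371 kJ/mol
  T = 363.1 K: K = (2.881, 2.114, 0.191), RR gives ψ = 0.400, H_out = 17.400 kJ/mol
  T = 356.4 K: K = (2.526, 1.794, 0.163), RR gives ψ = 0.273, H_out = 11.500 kJ/mol
  T = 353.0 K: K = (2.358, 1.647, 0.150), RR gives ψ = 0.189, H_out = 7.751 kJ/mol
  T = 351.4 K: K = (2.282, 1.581, 0.144), RR gives ψ = 0.143, H_out = 5.731 kJ/mol
Linear interpolation between T = 349.7 (H_out = 3.361) and T = 351.4 (H_out = 5.731) on hF = 5.138 gives T ≈ 351.0 K, at which ψ = 0.13.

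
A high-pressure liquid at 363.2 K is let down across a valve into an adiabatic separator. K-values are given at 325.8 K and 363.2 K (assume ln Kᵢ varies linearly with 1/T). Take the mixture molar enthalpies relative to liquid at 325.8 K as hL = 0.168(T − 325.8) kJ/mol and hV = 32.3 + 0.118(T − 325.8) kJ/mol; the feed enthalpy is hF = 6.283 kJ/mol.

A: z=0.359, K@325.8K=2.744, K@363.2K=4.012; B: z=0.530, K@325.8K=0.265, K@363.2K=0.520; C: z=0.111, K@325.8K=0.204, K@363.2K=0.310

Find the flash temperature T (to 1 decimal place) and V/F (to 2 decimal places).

Adiabatic flash: solve Rachford–Rice at each trial T, then check hF = ψ·hV(T) + (1−ψ)·hL(T).
  T = 325.8 K: K = (2.744, 0.265, 0.204), RR gives ψ = 0.114, H_out = 3.680 kJ/mol
  T = 363.2 K: K = (4.012, 0.520, 0.310), RR gives ψ = 0.477, H_out = 20.786 kJ/mol
  T = 344.5 K: K = (3.352, 0.378, 0.254), RR gives ψ = 0.285, H_out = 12.076 kJ/mol
  T = 335.1 K: K = (3.040, 0.318, 0.228), RR gives ψ = 0.200, H_out = 7.933 kJ/mol
  T = 330.5 K: K = (2.892, 0.291, 0.216), RR gives ψ = 0.158, H_out = 5.864 kJ/mol
  T = 332.8 K: K = (2.965, 0.304, 0.222), RR gives ψ = 0.179, H_out = 6.905 kJ/mol
Linear interpolation between T = 330.5 (H_out = 5.864) and T = 332.8 (H_out = 6.905) on hF = 6.283 gives T ≈ 331.4 K, at which ψ = 0.17.

T = 331.4 K, V/F = 0.17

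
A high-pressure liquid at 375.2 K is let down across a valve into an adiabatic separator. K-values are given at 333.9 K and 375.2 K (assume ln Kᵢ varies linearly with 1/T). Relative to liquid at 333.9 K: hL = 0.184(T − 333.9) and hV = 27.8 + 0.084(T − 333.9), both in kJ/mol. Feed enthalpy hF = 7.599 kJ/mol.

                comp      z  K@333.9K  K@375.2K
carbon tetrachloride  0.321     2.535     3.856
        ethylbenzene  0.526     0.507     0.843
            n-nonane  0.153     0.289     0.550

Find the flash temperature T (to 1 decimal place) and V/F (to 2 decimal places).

T = 339.9 K, V/F = 0.24

Adiabatic flash: solve Rachford–Rice at each trial T, then check hF = ψ·hV(T) + (1−ψ)·hL(T).
  T = 333.9 K: K = (2.535, 0.507, 0.289), RR gives ψ = 0.148, H_out = 4.122 kJ/mol
  T = 375.2 K: K = (3.856, 0.843, 0.550), RR gives ψ = 1.000, H_out = 31.269 kJ/mol
  T = 354.5 K: K = (3.163, 0.663, 0.406), RR gives ψ = 0.484, H_out = 16.245 kJ/mol
  T = 344.2 K: K = (2.841, 0.582, 0.344), RR gives ψ = 0.307, H_out = 10.107 kJ/mol
  T = 339.0 K: K = (2.685, 0.543, 0.316), RR gives ψ = 0.226, H_out = 7.106 kJ/mol
  T = 341.6 K: K = (2.762, 0.563, 0.330), RR gives ψ = 0.266, H_out = 8.607 kJ/mol
  T = 340.3 K: K = (2.723, 0.553, 0.323), RR gives ψ = 0.246, H_out = 7.857 kJ/mol
Linear interpolation between T = 339.0 (H_out = 7.106) and T = 340.3 (H_out = 7.857) on hF = 7.599 gives T ≈ 339.9 K, at which ψ = 0.24.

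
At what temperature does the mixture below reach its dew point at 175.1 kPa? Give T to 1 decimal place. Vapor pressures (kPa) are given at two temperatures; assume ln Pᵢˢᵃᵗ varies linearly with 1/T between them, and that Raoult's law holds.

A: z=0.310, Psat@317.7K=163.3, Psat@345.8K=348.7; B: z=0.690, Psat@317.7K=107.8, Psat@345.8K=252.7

T = 329.8 K

Dew-point temperature: Σzᵢ·P/Pᵢˢᵃᵗ(T) = 1. Interpolate ln Pᵢˢᵃᵗ = aᵢ + bᵢ/T.
  T = 317.7 K: ΣzᵢP/Pᵢˢᵃᵗ = 1.4532
  T = 345.8 K: ΣzᵢP/Pᵢˢᵃᵗ = 0.6338
  T = 331.8 K: ΣzᵢP/Pᵢˢᵃᵗ = 0.9414
  T = 324.8 K: ΣzᵢP/Pᵢˢᵃᵗ = 1.1623
  T = 328.3 K: ΣzᵢP/Pᵢˢᵃᵗ = 1.0448
  T = 330.1 K: ΣzᵢP/Pᵢˢᵃᵗ = 0.9900
Interpolating between 328.3 K and 330.1 K gives T ≈ 329.8 K.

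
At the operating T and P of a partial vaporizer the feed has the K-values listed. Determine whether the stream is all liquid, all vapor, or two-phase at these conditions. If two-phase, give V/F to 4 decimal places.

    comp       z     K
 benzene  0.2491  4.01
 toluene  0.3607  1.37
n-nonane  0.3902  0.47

ΣzᵢKᵢ = 1.6764; Σzᵢ/Kᵢ = 1.1556.
Both exceed 1, so a two-phase solution exists.
Newton–Raphson from ψ = 0.53:
  ψ = 0.5300: g = 0.11289, g' = -0.5815 → ψ = 0.7241
  ψ = 0.7241: g = 0.00546, g' = -0.5426 → ψ = 0.7342
Converged at ψ = 0.7342.

two-phase, V/F = 0.7342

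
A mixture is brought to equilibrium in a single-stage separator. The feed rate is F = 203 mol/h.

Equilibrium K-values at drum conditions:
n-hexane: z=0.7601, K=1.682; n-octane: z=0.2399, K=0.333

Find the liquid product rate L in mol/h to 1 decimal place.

Material balance + equilibrium reduce to Σ zᵢ(Kᵢ−1)/(1+ψ(Kᵢ−1)) = 0.
Feasibility: ΣzᵢKᵢ = 1.3584, Σzᵢ/Kᵢ = 1.1723 — both > 1, two phases present.
Iterate (Newton) starting at ψ = 0.43:
  ψ = 0.4300: g = 0.17648, g' = -0.4212 → ψ = 0.8490
  ψ = 0.8490: g = -0.04062, g' = -0.7091 → ψ = 0.7917
  ψ = 0.7917: g = -0.00242, g' = -0.6283 → ψ = 0.7878
Converged at ψ = 0.7878.
Then V = ψ·F = 0.7878·203 = 159.9 mol/h and L = F − V = 43.1 mol/h.

L = 43.1 mol/h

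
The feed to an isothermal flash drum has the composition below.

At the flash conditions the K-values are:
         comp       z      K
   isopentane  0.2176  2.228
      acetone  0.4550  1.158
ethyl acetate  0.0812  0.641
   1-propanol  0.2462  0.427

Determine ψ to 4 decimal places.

Rachford–Rice: g(ψ) = Σ zᵢ(Kᵢ−1)/(1+ψ(Kᵢ−1)) = 0.
g(0) = ΣzᵢKᵢ − 1 = 0.1689 and g(1) = 1 − Σzᵢ/Kᵢ = -0.1938, so a root lies in (0, 1).
Newton–Raphson from ψ = 0.5:
  ψ = 0.5000: g = -0.00106, g' = -0.3101 → ψ = 0.4966
Converged at ψ = 0.4966.

ψ = 0.4966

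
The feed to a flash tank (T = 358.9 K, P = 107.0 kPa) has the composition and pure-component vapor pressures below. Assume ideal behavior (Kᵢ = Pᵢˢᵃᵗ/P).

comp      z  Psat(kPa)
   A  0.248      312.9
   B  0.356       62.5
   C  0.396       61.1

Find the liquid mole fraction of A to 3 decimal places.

Raoult's law: Kᵢ = Pᵢˢᵃᵗ/P = Pᵢˢᵃᵗ/107.0.
  K_A = 312.9/107.0 = 2.92430, K_B = 62.5/107.0 = 0.58411, K_C = 61.1/107.0 = 0.57103
Rachford–Rice: g(β) = Σ zᵢ(Kᵢ−1)/(1+β(Kᵢ−1)) = 0.
Check two-phase: ΣzᵢKᵢ = 1.159 > 1 and Σzᵢ/Kᵢ = 1.388 > 1, so g(0) = 0.159 > 0 and g(1) = -0.388 < 0.
Iterate (Newton) starting at β = 0.5:
  β = 0.500: g = -0.1600, g' = -0.455 → β = 0.148
  β = 0.148: g = 0.0321, g' = -0.709 → β = 0.194
  β = 0.194: g = 0.0015, g' = -0.647 → β = 0.196
Converged at β = 0.196.
Compositions from xᵢ = zᵢ/(1+β(Kᵢ−1)), yᵢ = Kᵢxᵢ:
  A: x = 0.180, y = 0.527
  B: x = 0.388, y = 0.226
  C: x = 0.432, y = 0.247

x_A = 0.180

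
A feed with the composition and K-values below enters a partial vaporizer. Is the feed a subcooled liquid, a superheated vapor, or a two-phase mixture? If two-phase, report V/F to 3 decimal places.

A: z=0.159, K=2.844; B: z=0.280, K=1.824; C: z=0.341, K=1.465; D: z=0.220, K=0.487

superheated vapor

ΣzᵢKᵢ = 1.570; Σzᵢ/Kᵢ = 0.894.
Since Σzᵢ/Kᵢ < 1 the mixture is above its dew point — single vapor phase.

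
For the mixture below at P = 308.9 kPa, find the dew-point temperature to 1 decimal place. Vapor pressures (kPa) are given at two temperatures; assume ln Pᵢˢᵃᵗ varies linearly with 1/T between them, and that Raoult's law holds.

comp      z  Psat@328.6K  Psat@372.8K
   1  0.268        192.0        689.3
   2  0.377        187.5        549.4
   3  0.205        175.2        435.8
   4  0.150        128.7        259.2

Dew-point temperature: Σzᵢ·P/Pᵢˢᵃᵗ(T) = 1. Interpolate ln Pᵢˢᵃᵗ = aᵢ + bᵢ/T.
  T = 328.6 K: ΣzᵢP/Pᵢˢᵃᵗ = 1.7737
  T = 372.8 K: ΣzᵢP/Pᵢˢᵃᵗ = 0.6561
  T = 350.7 K: ΣzᵢP/Pᵢˢᵃᵗ = 1.0402
  T = 361.8 K: ΣzᵢP/Pᵢˢᵃᵗ = 0.8186
  T = 356.2 K: ΣzᵢP/Pᵢˢᵃᵗ = 0.9217
  T = 353.4 K: ΣzᵢP/Pᵢˢᵃᵗ = 0.9797
Interpolating between 350.7 K and 353.4 K gives T ≈ 352.5 K.

T = 352.5 K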